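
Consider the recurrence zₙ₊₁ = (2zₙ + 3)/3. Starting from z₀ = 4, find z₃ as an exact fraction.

z₁ = (2·4 + 3)/3 = 11/3.
z₂ = (2·(11/3) + 3)/3 = 31/9.
z₃ = (2·(31/9) + 3)/3 = 89/27.

89/27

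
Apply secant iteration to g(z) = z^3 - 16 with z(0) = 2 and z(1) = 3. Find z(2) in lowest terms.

g(2) = -8, g(3) = 11. z(2) = 3 - 11·(3 - 2)/(11 - (-8)) = 46/19.

46/19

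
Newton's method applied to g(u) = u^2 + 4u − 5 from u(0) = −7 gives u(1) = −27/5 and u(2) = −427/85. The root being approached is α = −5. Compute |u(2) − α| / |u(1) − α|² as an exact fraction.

5/34

u(1) − α = −27/5 − (−5) = −27/5 + 5 = −2/5, so |u(1) − α| = 2/5.
u(2) − α = −427/85 − (−5) = −427/85 + 5 = −2/85, so |u(2) − α| = 2/85.
|u(1) − α|² = 4/25.
Ratio = (2/85) / (4/25) = 5/34.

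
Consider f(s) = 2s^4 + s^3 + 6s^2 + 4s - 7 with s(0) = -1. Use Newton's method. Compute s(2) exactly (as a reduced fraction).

f'(s) = 8s^3 + 3s^2 + 12s + 4.
f(-1) = -4, f'(-1) = -13, so s(1) = (-1) - (-4)/(-13) = -17/13.
f(-17/13) = 46896/28561, f'(-17/13) = -53721/2197, so s(2) = (-17/13) - (46896/28561)/(-53721/2197) = -288787/232791.

-288787/232791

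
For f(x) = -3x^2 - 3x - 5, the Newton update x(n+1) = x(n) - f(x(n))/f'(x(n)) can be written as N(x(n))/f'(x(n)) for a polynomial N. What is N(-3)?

f'(x) = -6x - 3.
N(x) = x·f'(x) - f(x) = x·(-6x - 3) - (-3x^2 - 3x - 5) = -3x^2 + 5.
N(-3) = -22.

-22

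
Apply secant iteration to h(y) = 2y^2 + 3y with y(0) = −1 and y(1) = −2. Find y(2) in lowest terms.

−4/3

h(−1) = −1, h(−2) = 2. y(2) = (−2) − 2·((−2) − (−1))/(2 − (−1)) = −4/3.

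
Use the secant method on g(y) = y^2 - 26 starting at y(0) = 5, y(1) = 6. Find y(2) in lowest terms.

g(5) = -1, g(6) = 10. y(2) = 6 - 10·(6 - 5)/(10 - (-1)) = 56/11.

56/11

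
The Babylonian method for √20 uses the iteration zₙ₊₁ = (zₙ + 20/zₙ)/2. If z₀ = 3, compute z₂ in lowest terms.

1561/348

z₁ = (3 + 20/3)/2 = 29/6.
z₂ = (29/6 + 20/(29/6))/2 = 1561/348.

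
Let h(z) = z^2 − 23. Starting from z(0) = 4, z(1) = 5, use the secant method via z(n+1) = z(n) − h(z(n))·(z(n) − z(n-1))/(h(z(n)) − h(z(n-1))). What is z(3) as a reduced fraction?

211/44

h(4) = −7, h(5) = 2. z(2) = 5 − 2·(5 − 4)/(2 − (−7)) = 43/9.
h(5) = 2, h(43/9) = −14/81. z(3) = (43/9) − (−14/81)·((43/9) − 5)/((−14/81) − 2) = 211/44.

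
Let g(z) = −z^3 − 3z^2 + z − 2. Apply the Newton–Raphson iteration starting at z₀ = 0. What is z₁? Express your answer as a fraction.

g'(z) = −3z^2 − 6z + 1.
g(0) = −2, g'(0) = 1, so z₁ = 0 − (−2)/1 = 2.

2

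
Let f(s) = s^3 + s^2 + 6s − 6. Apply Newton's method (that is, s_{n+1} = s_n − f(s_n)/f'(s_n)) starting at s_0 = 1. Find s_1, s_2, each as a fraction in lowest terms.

f'(s) = 3s^2 + 2s + 6.
f(1) = 2, f'(1) = 11, so s_1 = 1 − 2/11 = 9/11.
f(9/11) = 168/1331, f'(9/11) = 1167/121, so s_2 = (9/11) − (168/1331)/(1167/121) = 3445/4279.

s_1 = 9/11, s_2 = 3445/4279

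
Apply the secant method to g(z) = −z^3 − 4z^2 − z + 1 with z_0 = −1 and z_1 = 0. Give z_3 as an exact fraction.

−4/3

g(−1) = −1, g(0) = 1. z_2 = 0 − 1·(0 − (−1))/(1 − (−1)) = −1/2.
g(0) = 1, g(−1/2) = 5/8. z_3 = (−1/2) − (5/8)·((−1/2) − 0)/((5/8) − 1) = −4/3.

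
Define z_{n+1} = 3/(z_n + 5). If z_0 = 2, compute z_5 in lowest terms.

z_1 = 3/(2 + 5) = 3/7.
z_2 = 3/(3/7 + 5) = 21/38.
z_3 = 3/(21/38 + 5) = 114/211.
z_4 = 3/(114/211 + 5) = 633/1169.
z_5 = 3/(633/1169 + 5) = 3507/6478.

3507/6478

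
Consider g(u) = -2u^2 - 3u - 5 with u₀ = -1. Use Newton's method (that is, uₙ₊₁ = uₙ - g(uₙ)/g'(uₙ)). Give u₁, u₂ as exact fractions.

g'(u) = -4u - 3.
g(-1) = -4, g'(-1) = 1, so u₁ = (-1) - (-4)/1 = 3.
g(3) = -32, g'(3) = -15, so u₂ = 3 - (-32)/(-15) = 13/15.

u₁ = 3, u₂ = 13/15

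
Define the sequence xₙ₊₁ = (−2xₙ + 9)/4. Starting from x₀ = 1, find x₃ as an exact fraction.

25/16

x₁ = (−2·1 + 9)/4 = 7/4.
x₂ = (−2·(7/4) + 9)/4 = 11/8.
x₃ = (−2·(11/8) + 9)/4 = 25/16.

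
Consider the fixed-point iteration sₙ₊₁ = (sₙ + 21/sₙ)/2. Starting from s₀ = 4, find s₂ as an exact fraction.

s₁ = (4 + 21/4)/2 = 37/8.
s₂ = (37/8 + 21/(37/8))/2 = 2713/592.

2713/592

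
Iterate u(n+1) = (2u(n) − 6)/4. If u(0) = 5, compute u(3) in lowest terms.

−2

u(1) = (2·5 − 6)/4 = 1.
u(2) = (2·1 − 6)/4 = −1.
u(3) = (2·(−1) − 6)/4 = −2.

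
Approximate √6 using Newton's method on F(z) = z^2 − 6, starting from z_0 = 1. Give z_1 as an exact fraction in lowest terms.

7/2

F'(z) = 2z.
F(1) = −5, F'(1) = 2, so z_1 = 1 − (−5)/2 = 7/2.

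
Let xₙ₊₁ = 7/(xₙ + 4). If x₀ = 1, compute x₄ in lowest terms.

x₁ = 7/(1 + 4) = 7/5.
x₂ = 7/(7/5 + 4) = 35/27.
x₃ = 7/(35/27 + 4) = 189/143.
x₄ = 7/(189/143 + 4) = 1001/761.

1001/761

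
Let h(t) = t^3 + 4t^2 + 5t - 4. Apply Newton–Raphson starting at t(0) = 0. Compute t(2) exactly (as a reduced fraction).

316/555

h'(t) = 3t^2 + 8t + 5.
h(0) = -4, h'(0) = 5, so t(1) = 0 - (-4)/5 = 4/5.
h(4/5) = 384/125, h'(4/5) = 333/25, so t(2) = (4/5) - (384/125)/(333/25) = 316/555.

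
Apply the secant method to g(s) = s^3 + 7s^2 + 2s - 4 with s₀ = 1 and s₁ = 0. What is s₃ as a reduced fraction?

g(1) = 6, g(0) = -4. s₂ = 0 - (-4)·(0 - 1)/((-4) - 6) = 2/5.
g(0) = -4, g(2/5) = -252/125. s₃ = (2/5) - (-252/125)·((2/5) - 0)/((-252/125) - (-4)) = 25/31.

25/31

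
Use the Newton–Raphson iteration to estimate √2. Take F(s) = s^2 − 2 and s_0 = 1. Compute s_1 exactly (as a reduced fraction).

F'(s) = 2s.
F(1) = −1, F'(1) = 2, so s_1 = 1 − (−1)/2 = 3/2.

3/2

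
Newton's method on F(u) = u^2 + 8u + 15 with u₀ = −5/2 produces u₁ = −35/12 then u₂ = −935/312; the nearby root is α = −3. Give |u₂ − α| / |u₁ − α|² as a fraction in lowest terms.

6/13

u₁ − α = −35/12 − (−3) = −35/12 + 3 = 1/12, so |u₁ − α| = 1/12.
u₂ − α = −935/312 − (−3) = −935/312 + 3 = 1/312, so |u₂ − α| = 1/312.
|u₁ − α|² = 1/144.
Ratio = (1/312) / (1/144) = 6/13.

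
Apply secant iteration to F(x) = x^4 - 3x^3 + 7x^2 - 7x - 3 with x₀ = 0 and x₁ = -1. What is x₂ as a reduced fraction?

F(0) = -3, F(-1) = 15. x₂ = (-1) - 15·((-1) - 0)/(15 - (-3)) = -1/6.

-1/6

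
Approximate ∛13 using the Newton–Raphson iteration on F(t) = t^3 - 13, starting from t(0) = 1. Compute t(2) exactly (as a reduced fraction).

263/75

F'(t) = 3t^2.
F(1) = -12, F'(1) = 3, so t(1) = 1 - (-12)/3 = 5.
F(5) = 112, F'(5) = 75, so t(2) = 5 - 112/75 = 263/75.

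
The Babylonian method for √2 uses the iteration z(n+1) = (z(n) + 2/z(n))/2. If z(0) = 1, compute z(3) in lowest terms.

577/408

z(1) = (1 + 2/1)/2 = 3/2.
z(2) = (3/2 + 2/(3/2))/2 = 17/12.
z(3) = (17/12 + 2/(17/12))/2 = 577/408.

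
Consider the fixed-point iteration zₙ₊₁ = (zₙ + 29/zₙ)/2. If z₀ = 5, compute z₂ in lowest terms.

727/135

z₁ = (5 + 29/5)/2 = 27/5.
z₂ = (27/5 + 29/(27/5))/2 = 727/135.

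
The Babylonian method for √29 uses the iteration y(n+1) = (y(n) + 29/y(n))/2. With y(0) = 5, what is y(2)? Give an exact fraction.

727/135

y(1) = (5 + 29/5)/2 = 27/5.
y(2) = (27/5 + 29/(27/5))/2 = 727/135.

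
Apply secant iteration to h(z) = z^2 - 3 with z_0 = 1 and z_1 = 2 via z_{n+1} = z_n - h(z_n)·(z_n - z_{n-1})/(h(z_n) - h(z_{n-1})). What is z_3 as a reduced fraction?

19/11

h(1) = -2, h(2) = 1. z_2 = 2 - 1·(2 - 1)/(1 - (-2)) = 5/3.
h(2) = 1, h(5/3) = -2/9. z_3 = (5/3) - (-2/9)·((5/3) - 2)/((-2/9) - 1) = 19/11.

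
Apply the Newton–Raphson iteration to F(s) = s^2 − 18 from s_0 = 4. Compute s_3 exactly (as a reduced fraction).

665857/156944

F'(s) = 2s.
F(4) = −2, F'(4) = 8, so s_1 = 4 − (−2)/8 = 17/4.
F(17/4) = 1/16, F'(17/4) = 17/2, so s_2 = (17/4) − (1/16)/(17/2) = 577/136.
F(577/136) = 1/18496, F'(577/136) = 577/68, so s_3 = (577/136) − (1/18496)/(577/68) = 665857/156944.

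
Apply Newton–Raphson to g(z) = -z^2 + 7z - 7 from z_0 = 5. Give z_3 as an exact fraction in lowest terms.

666/115

g'(z) = -2z + 7.
g(5) = 3, g'(5) = -3, so z_1 = 5 - 3/(-3) = 6.
g(6) = -1, g'(6) = -5, so z_2 = 6 - (-1)/(-5) = 29/5.
g(29/5) = -1/25, g'(29/5) = -23/5, so z_3 = (29/5) - (-1/25)/(-23/5) = 666/115.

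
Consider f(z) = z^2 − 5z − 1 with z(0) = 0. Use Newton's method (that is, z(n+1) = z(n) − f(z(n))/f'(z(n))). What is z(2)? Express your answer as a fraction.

−26/135

f'(z) = 2z − 5.
f(0) = −1, f'(0) = −5, so z(1) = 0 − (−1)/(−5) = −1/5.
f(−1/5) = 1/25, f'(−1/5) = −27/5, so z(2) = (−1/5) − (1/25)/(−27/5) = −26/135.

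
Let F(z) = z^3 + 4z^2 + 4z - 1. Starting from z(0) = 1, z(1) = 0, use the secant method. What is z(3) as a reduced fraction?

F(1) = 8, F(0) = -1. z(2) = 0 - (-1)·(0 - 1)/((-1) - 8) = 1/9.
F(0) = -1, F(1/9) = -368/729. z(3) = (1/9) - (-368/729)·((1/9) - 0)/((-368/729) - (-1)) = 81/361.

81/361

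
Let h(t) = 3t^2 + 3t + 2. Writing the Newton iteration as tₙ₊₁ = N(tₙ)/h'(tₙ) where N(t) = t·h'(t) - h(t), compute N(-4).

46

h'(t) = 6t + 3.
N(t) = t·h'(t) - h(t) = t·(6t + 3) - (3t^2 + 3t + 2) = 3t^2 - 2.
N(-4) = 46.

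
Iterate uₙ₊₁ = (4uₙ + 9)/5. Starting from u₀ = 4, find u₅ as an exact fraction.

4601/625

u₁ = (4·4 + 9)/5 = 5.
u₂ = (4·5 + 9)/5 = 29/5.
u₃ = (4·(29/5) + 9)/5 = 161/25.
u₄ = (4·(161/25) + 9)/5 = 869/125.
u₅ = (4·(869/125) + 9)/5 = 4601/625.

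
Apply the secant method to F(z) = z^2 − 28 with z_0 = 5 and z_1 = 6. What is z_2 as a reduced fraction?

F(5) = −3, F(6) = 8. z_2 = 6 − 8·(6 − 5)/(8 − (−3)) = 58/11.

58/11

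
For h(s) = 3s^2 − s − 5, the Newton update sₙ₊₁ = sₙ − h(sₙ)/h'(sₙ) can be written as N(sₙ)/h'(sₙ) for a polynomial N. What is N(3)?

h'(s) = 6s − 1.
N(s) = s·h'(s) − h(s) = s·(6s − 1) − (3s^2 − s − 5) = 3s^2 + 5.
N(3) = 32.

32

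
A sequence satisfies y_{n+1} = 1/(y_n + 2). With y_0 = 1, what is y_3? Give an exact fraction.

y_1 = 1/(1 + 2) = 1/3.
y_2 = 1/(1/3 + 2) = 3/7.
y_3 = 1/(3/7 + 2) = 7/17.

7/17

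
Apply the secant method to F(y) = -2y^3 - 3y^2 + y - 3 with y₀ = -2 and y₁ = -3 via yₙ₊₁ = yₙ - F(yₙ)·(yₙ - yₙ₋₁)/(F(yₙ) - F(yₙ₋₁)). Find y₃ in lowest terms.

F(-2) = -1, F(-3) = 21. y₂ = (-3) - 21·((-3) - (-2))/(21 - (-1)) = -45/22.
F(-3) = 21, F(-45/22) = -1281/2662. y₃ = (-45/22) - (-1281/2662)·((-45/22) - (-3))/((-1281/2662) - 21) = -804/389.

-804/389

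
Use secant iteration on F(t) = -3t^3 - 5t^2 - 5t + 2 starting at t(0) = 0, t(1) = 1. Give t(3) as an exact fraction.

558/2417

F(0) = 2, F(1) = -11. t(2) = 1 - (-11)·(1 - 0)/((-11) - 2) = 2/13.
F(1) = -11, F(2/13) = 2420/2197. t(3) = (2/13) - (2420/2197)·((2/13) - 1)/((2420/2197) - (-11)) = 558/2417.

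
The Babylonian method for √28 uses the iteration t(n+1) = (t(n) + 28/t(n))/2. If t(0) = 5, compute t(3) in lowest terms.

t(1) = (5 + 28/5)/2 = 53/10.
t(2) = (53/10 + 28/(53/10))/2 = 5609/1060.
t(3) = (5609/1060 + 28/(5609/1060))/2 = 62921681/11891080.

62921681/11891080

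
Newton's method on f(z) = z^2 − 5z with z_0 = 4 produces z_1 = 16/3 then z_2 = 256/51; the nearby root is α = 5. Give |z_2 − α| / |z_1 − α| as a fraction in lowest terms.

z_1 − α = 16/3 − 5 = 1/3, so |z_1 − α| = 1/3.
z_2 − α = 256/51 − 5 = 1/51, so |z_2 − α| = 1/51.
Ratio = (1/51) / (1/3) = 1/17.

1/17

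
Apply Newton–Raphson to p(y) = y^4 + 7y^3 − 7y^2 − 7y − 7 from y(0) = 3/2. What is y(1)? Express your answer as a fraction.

p'(y) = 4y^3 + 21y^2 − 14y − 7.
p(3/2) = −73/16, p'(3/2) = 131/4, so y(1) = (3/2) − (−73/16)/(131/4) = 859/524.

859/524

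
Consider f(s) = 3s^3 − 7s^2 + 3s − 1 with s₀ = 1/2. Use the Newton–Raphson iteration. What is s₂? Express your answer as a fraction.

1/3

f'(s) = 9s^2 − 14s + 3.
f(1/2) = −7/8, f'(1/2) = −7/4, so s₁ = (1/2) − (−7/8)/(−7/4) = 0.
f(0) = −1, f'(0) = 3, so s₂ = 0 − (−1)/3 = 1/3.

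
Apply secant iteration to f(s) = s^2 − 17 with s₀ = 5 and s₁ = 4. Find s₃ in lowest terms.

301/73

f(5) = 8, f(4) = −1. s₂ = 4 − (−1)·(4 − 5)/((−1) − 8) = 37/9.
f(4) = −1, f(37/9) = −8/81. s₃ = (37/9) − (−8/81)·((37/9) − 4)/((−8/81) − (−1)) = 301/73.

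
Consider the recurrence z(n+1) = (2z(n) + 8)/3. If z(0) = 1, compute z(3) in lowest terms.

z(1) = (2·1 + 8)/3 = 10/3.
z(2) = (2·(10/3) + 8)/3 = 44/9.
z(3) = (2·(44/9) + 8)/3 = 160/27.

160/27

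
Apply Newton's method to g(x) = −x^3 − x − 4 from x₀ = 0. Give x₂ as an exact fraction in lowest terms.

−132/49

g'(x) = −3x^2 − 1.
g(0) = −4, g'(0) = −1, so x₁ = 0 − (−4)/(−1) = −4.
g(−4) = 64, g'(−4) = −49, so x₂ = (−4) − 64/(−49) = −132/49.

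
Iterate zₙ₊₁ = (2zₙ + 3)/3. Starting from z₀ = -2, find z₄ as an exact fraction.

163/81

z₁ = (2·(-2) + 3)/3 = -1/3.
z₂ = (2·(-1/3) + 3)/3 = 7/9.
z₃ = (2·(7/9) + 3)/3 = 41/27.
z₄ = (2·(41/27) + 3)/3 = 163/81.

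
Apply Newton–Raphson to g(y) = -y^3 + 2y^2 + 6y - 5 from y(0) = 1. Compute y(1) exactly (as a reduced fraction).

g'(y) = -3y^2 + 4y + 6.
g(1) = 2, g'(1) = 7, so y(1) = 1 - 2/7 = 5/7.

5/7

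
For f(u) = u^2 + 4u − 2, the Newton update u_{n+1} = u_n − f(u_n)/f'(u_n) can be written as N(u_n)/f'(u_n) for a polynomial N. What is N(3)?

f'(u) = 2u + 4.
N(u) = u·f'(u) − f(u) = u·(2u + 4) − (u^2 + 4u − 2) = u^2 + 2.
N(3) = 11.

11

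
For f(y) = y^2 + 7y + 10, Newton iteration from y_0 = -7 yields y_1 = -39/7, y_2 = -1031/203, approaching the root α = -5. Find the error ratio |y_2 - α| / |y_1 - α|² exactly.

7/29

y_1 - α = -39/7 - (-5) = -39/7 + 5 = -4/7, so |y_1 - α| = 4/7.
y_2 - α = -1031/203 - (-5) = -1031/203 + 5 = -16/203, so |y_2 - α| = 16/203.
|y_1 - α|² = 16/49.
Ratio = (16/203) / (16/49) = 7/29.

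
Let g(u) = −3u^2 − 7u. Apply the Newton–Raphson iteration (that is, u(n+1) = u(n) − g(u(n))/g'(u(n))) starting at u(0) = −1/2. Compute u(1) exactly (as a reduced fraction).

g'(u) = −6u − 7.
g(−1/2) = 11/4, g'(−1/2) = −4, so u(1) = (−1/2) − (11/4)/(−4) = 3/16.

3/16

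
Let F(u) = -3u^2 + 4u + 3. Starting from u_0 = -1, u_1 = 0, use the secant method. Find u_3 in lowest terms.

F(-1) = -4, F(0) = 3. u_2 = 0 - 3·(0 - (-1))/(3 - (-4)) = -3/7.
F(0) = 3, F(-3/7) = 36/49. u_3 = (-3/7) - (36/49)·((-3/7) - 0)/((36/49) - 3) = -21/37.

-21/37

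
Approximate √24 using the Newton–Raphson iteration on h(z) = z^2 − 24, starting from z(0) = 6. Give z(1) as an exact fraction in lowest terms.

5

h'(z) = 2z.
h(6) = 12, h'(6) = 12, so z(1) = 6 − 12/12 = 5.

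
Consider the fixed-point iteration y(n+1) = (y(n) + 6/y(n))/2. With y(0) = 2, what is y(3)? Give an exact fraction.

4801/1960

y(1) = (2 + 6/2)/2 = 5/2.
y(2) = (5/2 + 6/(5/2))/2 = 49/20.
y(3) = (49/20 + 6/(49/20))/2 = 4801/1960.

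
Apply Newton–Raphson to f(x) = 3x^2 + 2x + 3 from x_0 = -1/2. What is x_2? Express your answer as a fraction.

f'(x) = 6x + 2.
f(-1/2) = 11/4, f'(-1/2) = -1, so x_1 = (-1/2) - (11/4)/(-1) = 9/4.
f(9/4) = 363/16, f'(9/4) = 31/2, so x_2 = (9/4) - (363/16)/(31/2) = 195/248.

195/248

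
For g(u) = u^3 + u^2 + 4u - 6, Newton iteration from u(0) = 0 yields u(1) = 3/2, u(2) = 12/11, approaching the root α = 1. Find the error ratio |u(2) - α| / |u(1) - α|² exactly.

4/11

u(1) - α = 3/2 - 1 = 1/2, so |u(1) - α| = 1/2.
u(2) - α = 12/11 - 1 = 1/11, so |u(2) - α| = 1/11.
|u(1) - α|² = 1/4.
Ratio = (1/11) / (1/4) = 4/11.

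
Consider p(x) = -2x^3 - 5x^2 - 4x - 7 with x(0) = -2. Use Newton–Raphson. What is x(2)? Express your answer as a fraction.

-4145/1804

p'(x) = -6x^2 - 10x - 4.
p(-2) = -3, p'(-2) = -8, so x(1) = (-2) - (-3)/(-8) = -19/8.
p(-19/8) = 279/256, p'(-19/8) = -451/32, so x(2) = (-19/8) - (279/256)/(-451/32) = -4145/1804.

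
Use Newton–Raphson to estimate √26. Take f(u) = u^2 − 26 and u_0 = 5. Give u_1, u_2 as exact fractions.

u_1 = 51/10, u_2 = 5201/1020

f'(u) = 2u.
f(5) = −1, f'(5) = 10, so u_1 = 5 − (−1)/10 = 51/10.
f(51/10) = 1/100, f'(51/10) = 51/5, so u_2 = (51/10) − (1/100)/(51/5) = 5201/1020.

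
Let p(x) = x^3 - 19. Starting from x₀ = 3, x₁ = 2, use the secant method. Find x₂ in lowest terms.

p(3) = 8, p(2) = -11. x₂ = 2 - (-11)·(2 - 3)/((-11) - 8) = 49/19.

49/19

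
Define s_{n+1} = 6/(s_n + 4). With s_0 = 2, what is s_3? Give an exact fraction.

15/13

s_1 = 6/(2 + 4) = 1.
s_2 = 6/(1 + 4) = 6/5.
s_3 = 6/(6/5 + 4) = 15/13.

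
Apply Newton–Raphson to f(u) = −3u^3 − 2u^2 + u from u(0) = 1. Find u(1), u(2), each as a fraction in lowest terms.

u(1) = 2/3, u(2) = 8/17

f'(u) = −9u^2 − 4u + 1.
f(1) = −4, f'(1) = −12, so u(1) = 1 − (−4)/(−12) = 2/3.
f(2/3) = −10/9, f'(2/3) = −17/3, so u(2) = (2/3) − (−10/9)/(−17/3) = 8/17.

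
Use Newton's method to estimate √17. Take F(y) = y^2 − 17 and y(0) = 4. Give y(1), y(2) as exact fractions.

F'(y) = 2y.
F(4) = −1, F'(4) = 8, so y(1) = 4 − (−1)/8 = 33/8.
F(33/8) = 1/64, F'(33/8) = 33/4, so y(2) = (33/8) − (1/64)/(33/4) = 2177/528.

y(1) = 33/8, y(2) = 2177/528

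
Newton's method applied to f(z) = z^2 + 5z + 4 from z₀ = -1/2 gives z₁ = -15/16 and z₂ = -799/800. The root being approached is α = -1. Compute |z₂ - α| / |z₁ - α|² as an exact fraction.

8/25

z₁ - α = -15/16 - (-1) = -15/16 + 1 = 1/16, so |z₁ - α| = 1/16.
z₂ - α = -799/800 - (-1) = -799/800 + 1 = 1/800, so |z₂ - α| = 1/800.
|z₁ - α|² = 1/256.
Ratio = (1/800) / (1/256) = 8/25.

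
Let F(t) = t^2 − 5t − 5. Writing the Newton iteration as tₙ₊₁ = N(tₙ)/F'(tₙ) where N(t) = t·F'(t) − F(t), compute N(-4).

21

F'(t) = 2t − 5.
N(t) = t·F'(t) − F(t) = t·(2t − 5) − (t^2 − 5t − 5) = t^2 + 5.
N(-4) = 21.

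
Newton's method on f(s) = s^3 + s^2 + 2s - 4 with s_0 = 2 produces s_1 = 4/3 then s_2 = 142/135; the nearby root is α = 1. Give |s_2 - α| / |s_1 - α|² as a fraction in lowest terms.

7/15

s_1 - α = 4/3 - 1 = 1/3, so |s_1 - α| = 1/3.
s_2 - α = 142/135 - 1 = 7/135, so |s_2 - α| = 7/135.
|s_1 - α|² = 1/9.
Ratio = (7/135) / (1/9) = 7/15.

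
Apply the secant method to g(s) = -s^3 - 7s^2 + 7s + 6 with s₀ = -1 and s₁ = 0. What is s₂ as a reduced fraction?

-6/13

g(-1) = -7, g(0) = 6. s₂ = 0 - 6·(0 - (-1))/(6 - (-7)) = -6/13.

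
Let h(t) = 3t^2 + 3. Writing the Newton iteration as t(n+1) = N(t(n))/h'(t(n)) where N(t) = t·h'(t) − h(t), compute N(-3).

h'(t) = 6t.
N(t) = t·h'(t) − h(t) = t·(6t) − (3t^2 + 3) = 3t^2 − 3.
N(-3) = 24.

24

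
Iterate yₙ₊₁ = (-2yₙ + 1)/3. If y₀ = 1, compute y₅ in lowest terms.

23/243

y₁ = (-2·1 + 1)/3 = -1/3.
y₂ = (-2·(-1/3) + 1)/3 = 5/9.
y₃ = (-2·(5/9) + 1)/3 = -1/27.
y₄ = (-2·(-1/27) + 1)/3 = 29/81.
y₅ = (-2·(29/81) + 1)/3 = 23/243.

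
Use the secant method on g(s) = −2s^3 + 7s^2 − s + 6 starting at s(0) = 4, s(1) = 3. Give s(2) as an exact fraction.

g(4) = −14, g(3) = 12. s(2) = 3 − 12·(3 − 4)/(12 − (−14)) = 45/13.

45/13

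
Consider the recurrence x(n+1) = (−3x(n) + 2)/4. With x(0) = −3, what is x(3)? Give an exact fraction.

107/64

x(1) = (−3·(−3) + 2)/4 = 11/4.
x(2) = (−3·(11/4) + 2)/4 = −25/16.
x(3) = (−3·(−25/16) + 2)/4 = 107/64.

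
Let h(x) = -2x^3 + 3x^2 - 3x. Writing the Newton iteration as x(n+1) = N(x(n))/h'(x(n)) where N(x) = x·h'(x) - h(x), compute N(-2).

44

h'(x) = -6x^2 + 6x - 3.
N(x) = x·h'(x) - h(x) = x·(-6x^2 + 6x - 3) - (-2x^3 + 3x^2 - 3x) = -4x^3 + 3x^2.
N(-2) = 44.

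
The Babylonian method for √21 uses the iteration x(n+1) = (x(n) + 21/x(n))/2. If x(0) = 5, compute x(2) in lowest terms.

527/115

x(1) = (5 + 21/5)/2 = 23/5.
x(2) = (23/5 + 21/(23/5))/2 = 527/115.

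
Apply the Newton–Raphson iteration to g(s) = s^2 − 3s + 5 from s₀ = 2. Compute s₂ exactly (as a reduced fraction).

4/5

g'(s) = 2s − 3.
g(2) = 3, g'(2) = 1, so s₁ = 2 − 3/1 = −1.
g(−1) = 9, g'(−1) = −5, so s₂ = (−1) − 9/(−5) = 4/5.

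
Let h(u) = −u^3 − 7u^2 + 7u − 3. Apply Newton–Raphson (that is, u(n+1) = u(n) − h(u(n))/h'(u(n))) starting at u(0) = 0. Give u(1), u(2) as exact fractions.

u(1) = 3/7, u(2) = 267/77

h'(u) = −3u^2 − 14u + 7.
h(0) = −3, h'(0) = 7, so u(1) = 0 − (−3)/7 = 3/7.
h(3/7) = −468/343, h'(3/7) = 22/49, so u(2) = (3/7) − (−468/343)/(22/49) = 267/77.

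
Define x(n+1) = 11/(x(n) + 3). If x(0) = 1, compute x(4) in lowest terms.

1243/592

x(1) = 11/(1 + 3) = 11/4.
x(2) = 11/(11/4 + 3) = 44/23.
x(3) = 11/(44/23 + 3) = 253/113.
x(4) = 11/(253/113 + 3) = 1243/592.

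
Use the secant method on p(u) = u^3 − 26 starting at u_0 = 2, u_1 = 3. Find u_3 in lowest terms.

28370/9577

p(2) = −18, p(3) = 1. u_2 = 3 − 1·(3 − 2)/(1 − (−18)) = 56/19.
p(3) = 1, p(56/19) = −2718/6859. u_3 = (56/19) − (−2718/6859)·((56/19) − 3)/((−2718/6859) − 1) = 28370/9577.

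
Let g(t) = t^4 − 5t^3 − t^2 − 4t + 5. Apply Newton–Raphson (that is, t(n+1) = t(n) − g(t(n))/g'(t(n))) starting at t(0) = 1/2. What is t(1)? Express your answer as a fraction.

101/132

g'(t) = 4t^3 − 15t^2 − 2t − 4.
g(1/2) = 35/16, g'(1/2) = −33/4, so t(1) = (1/2) − (35/16)/(−33/4) = 101/132.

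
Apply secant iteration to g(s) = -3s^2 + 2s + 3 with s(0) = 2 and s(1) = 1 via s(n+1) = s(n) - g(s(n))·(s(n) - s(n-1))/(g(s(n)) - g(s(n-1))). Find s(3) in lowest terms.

24/17

g(2) = -5, g(1) = 2. s(2) = 1 - 2·(1 - 2)/(2 - (-5)) = 9/7.
g(1) = 2, g(9/7) = 30/49. s(3) = (9/7) - (30/49)·((9/7) - 1)/((30/49) - 2) = 24/17.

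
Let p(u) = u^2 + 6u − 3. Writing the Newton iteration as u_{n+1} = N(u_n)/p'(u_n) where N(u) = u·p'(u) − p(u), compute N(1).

4

p'(u) = 2u + 6.
N(u) = u·p'(u) − p(u) = u·(2u + 6) − (u^2 + 6u − 3) = u^2 + 3.
N(1) = 4.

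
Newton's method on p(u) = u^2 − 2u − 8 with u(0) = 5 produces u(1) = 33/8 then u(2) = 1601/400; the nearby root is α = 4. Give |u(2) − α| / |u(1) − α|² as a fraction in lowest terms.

u(1) − α = 33/8 − 4 = 1/8, so |u(1) − α| = 1/8.
u(2) − α = 1601/400 − 4 = 1/400, so |u(2) − α| = 1/400.
|u(1) − α|² = 1/64.
Ratio = (1/400) / (1/64) = 4/25.

4/25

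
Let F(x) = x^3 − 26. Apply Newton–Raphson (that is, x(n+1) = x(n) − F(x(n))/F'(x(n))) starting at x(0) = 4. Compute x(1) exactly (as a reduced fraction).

F'(x) = 3x^2.
F(4) = 38, F'(4) = 48, so x(1) = 4 − 38/48 = 77/24.

77/24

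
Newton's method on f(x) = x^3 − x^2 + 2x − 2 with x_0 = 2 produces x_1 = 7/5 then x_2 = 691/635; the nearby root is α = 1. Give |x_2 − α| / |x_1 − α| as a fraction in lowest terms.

28/127

x_1 − α = 7/5 − 1 = 2/5, so |x_1 − α| = 2/5.
x_2 − α = 691/635 − 1 = 56/635, so |x_2 − α| = 56/635.
Ratio = (56/635) / (2/5) = 28/127.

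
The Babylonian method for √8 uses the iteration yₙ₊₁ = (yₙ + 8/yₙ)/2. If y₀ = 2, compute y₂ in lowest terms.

y₁ = (2 + 8/2)/2 = 3.
y₂ = (3 + 8/3)/2 = 17/6.

17/6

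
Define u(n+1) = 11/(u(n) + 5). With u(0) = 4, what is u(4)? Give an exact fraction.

u(1) = 11/(4 + 5) = 11/9.
u(2) = 11/(11/9 + 5) = 99/56.
u(3) = 11/(99/56 + 5) = 616/379.
u(4) = 11/(616/379 + 5) = 4169/2511.

4169/2511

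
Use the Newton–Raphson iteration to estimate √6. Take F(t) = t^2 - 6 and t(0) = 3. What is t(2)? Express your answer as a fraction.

F'(t) = 2t.
F(3) = 3, F'(3) = 6, so t(1) = 3 - 3/6 = 5/2.
F(5/2) = 1/4, F'(5/2) = 5, so t(2) = (5/2) - (1/4)/5 = 49/20.

49/20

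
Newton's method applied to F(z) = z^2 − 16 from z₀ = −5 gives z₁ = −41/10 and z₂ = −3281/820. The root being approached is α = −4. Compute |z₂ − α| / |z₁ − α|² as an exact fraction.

z₁ − α = −41/10 − (−4) = −41/10 + 4 = −1/10, so |z₁ − α| = 1/10.
z₂ − α = −3281/820 − (−4) = −3281/820 + 4 = −1/820, so |z₂ − α| = 1/820.
|z₁ − α|² = 1/100.
Ratio = (1/820) / (1/100) = 5/41.

5/41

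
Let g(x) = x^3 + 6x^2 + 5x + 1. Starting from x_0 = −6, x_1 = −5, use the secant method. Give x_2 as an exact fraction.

g(−6) = −29, g(−5) = 1. x_2 = (−5) − 1·((−5) − (−6))/(1 − (−29)) = −151/30.

−151/30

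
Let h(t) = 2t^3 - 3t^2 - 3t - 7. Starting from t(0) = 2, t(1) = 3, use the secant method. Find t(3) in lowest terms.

1183/461

h(2) = -9, h(3) = 11. t(2) = 3 - 11·(3 - 2)/(11 - (-9)) = 49/20.
h(3) = 11, h(49/20) = -11781/4000. t(3) = (49/20) - (-11781/4000)·((49/20) - 3)/((-11781/4000) - 11) = 1183/461.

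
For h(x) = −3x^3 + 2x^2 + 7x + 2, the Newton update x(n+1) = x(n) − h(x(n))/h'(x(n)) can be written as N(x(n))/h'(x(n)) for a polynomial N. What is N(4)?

−354

h'(x) = −9x^2 + 4x + 7.
N(x) = x·h'(x) − h(x) = x·(−9x^2 + 4x + 7) − (−3x^3 + 2x^2 + 7x + 2) = −6x^3 + 2x^2 − 2.
N(4) = −354.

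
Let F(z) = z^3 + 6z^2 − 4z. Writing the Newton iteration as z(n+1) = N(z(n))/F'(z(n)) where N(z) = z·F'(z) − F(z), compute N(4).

224

F'(z) = 3z^2 + 12z − 4.
N(z) = z·F'(z) − F(z) = z·(3z^2 + 12z − 4) − (z^3 + 6z^2 − 4z) = 2z^3 + 6z^2.
N(4) = 224.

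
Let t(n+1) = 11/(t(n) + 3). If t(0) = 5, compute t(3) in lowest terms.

t(1) = 11/(5 + 3) = 11/8.
t(2) = 11/(11/8 + 3) = 88/35.
t(3) = 11/(88/35 + 3) = 385/193.

385/193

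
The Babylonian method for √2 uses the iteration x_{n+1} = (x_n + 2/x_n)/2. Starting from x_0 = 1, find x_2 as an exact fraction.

17/12

x_1 = (1 + 2/1)/2 = 3/2.
x_2 = (3/2 + 2/(3/2))/2 = 17/12.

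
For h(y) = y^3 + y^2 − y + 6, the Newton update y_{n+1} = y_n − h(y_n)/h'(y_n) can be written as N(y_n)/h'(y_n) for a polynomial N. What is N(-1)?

h'(y) = 3y^2 + 2y − 1.
N(y) = y·h'(y) − h(y) = y·(3y^2 + 2y − 1) − (y^3 + y^2 − y + 6) = 2y^3 + y^2 − 6.
N(-1) = −7.

−7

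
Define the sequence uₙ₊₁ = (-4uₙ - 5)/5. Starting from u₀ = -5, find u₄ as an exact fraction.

-297/125

u₁ = (-4·(-5) - 5)/5 = 3.
u₂ = (-4·3 - 5)/5 = -17/5.
u₃ = (-4·(-17/5) - 5)/5 = 43/25.
u₄ = (-4·(43/25) - 5)/5 = -297/125.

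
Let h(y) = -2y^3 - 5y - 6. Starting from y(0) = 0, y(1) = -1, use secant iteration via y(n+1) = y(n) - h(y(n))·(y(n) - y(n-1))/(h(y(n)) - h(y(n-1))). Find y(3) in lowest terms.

h(0) = -6, h(-1) = 1. y(2) = (-1) - 1·((-1) - 0)/(1 - (-6)) = -6/7.
h(-1) = 1, h(-6/7) = -156/343. y(3) = (-6/7) - (-156/343)·((-6/7) - (-1))/((-156/343) - 1) = -450/499.

-450/499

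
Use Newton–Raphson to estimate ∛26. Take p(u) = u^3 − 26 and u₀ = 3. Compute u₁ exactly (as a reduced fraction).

p'(u) = 3u^2.
p(3) = 1, p'(3) = 27, so u₁ = 3 − 1/27 = 80/27.

80/27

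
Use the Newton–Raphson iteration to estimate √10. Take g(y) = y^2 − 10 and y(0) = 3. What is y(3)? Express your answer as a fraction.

1039681/328776

g'(y) = 2y.
g(3) = −1, g'(3) = 6, so y(1) = 3 − (−1)/6 = 19/6.
g(19/6) = 1/36, g'(19/6) = 19/3, so y(2) = (19/6) − (1/36)/(19/3) = 721/228.
g(721/228) = 1/51984, g'(721/228) = 721/114, so y(3) = (721/228) − (1/51984)/(721/114) = 1039681/328776.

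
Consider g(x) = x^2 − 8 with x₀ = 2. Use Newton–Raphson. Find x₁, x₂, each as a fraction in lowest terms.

x₁ = 3, x₂ = 17/6

g'(x) = 2x.
g(2) = −4, g'(2) = 4, so x₁ = 2 − (−4)/4 = 3.
g(3) = 1, g'(3) = 6, so x₂ = 3 − 1/6 = 17/6.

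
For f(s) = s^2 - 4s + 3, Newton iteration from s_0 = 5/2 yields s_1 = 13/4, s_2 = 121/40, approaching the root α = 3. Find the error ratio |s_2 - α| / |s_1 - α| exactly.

s_1 - α = 13/4 - 3 = 1/4, so |s_1 - α| = 1/4.
s_2 - α = 121/40 - 3 = 1/40, so |s_2 - α| = 1/40.
Ratio = (1/40) / (1/4) = 1/10.

1/10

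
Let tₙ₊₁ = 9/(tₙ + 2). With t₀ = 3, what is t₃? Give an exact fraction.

t₁ = 9/(3 + 2) = 9/5.
t₂ = 9/(9/5 + 2) = 45/19.
t₃ = 9/(45/19 + 2) = 171/83.

171/83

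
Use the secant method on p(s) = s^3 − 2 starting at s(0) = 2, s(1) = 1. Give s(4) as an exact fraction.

1303035/1036622

p(2) = 6, p(1) = −1. s(2) = 1 − (−1)·(1 − 2)/((−1) − 6) = 8/7.
p(1) = −1, p(8/7) = −174/343. s(3) = (8/7) − (−174/343)·((8/7) − 1)/((−174/343) − (−1)) = 218/169.
p(8/7) = −174/343, p(218/169) = 706614/4826809. s(4) = (218/169) − (706614/4826809)·((218/169) − (8/7))/((706614/4826809) − (−174/343)) = 1303035/1036622.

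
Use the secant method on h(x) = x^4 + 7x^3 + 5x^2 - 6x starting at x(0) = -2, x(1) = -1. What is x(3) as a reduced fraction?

-22482/11497

h(-2) = -8, h(-1) = 5. x(2) = (-1) - 5·((-1) - (-2))/(5 - (-8)) = -18/13.
h(-1) = 5, h(-18/13) = 85320/28561. x(3) = (-18/13) - (85320/28561)·((-18/13) - (-1))/((85320/28561) - 5) = -22482/11497.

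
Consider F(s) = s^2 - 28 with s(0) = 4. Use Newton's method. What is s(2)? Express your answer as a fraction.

F'(s) = 2s.
F(4) = -12, F'(4) = 8, so s(1) = 4 - (-12)/8 = 11/2.
F(11/2) = 9/4, F'(11/2) = 11, so s(2) = (11/2) - (9/4)/11 = 233/44.

233/44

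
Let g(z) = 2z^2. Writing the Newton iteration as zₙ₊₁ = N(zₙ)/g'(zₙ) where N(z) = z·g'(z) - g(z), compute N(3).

18

g'(z) = 4z.
N(z) = z·g'(z) - g(z) = z·(4z) - (2z^2) = 2z^2.
N(3) = 18.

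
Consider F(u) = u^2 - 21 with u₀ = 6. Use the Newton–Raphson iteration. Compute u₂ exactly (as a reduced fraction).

F'(u) = 2u.
F(6) = 15, F'(6) = 12, so u₁ = 6 - 15/12 = 19/4.
F(19/4) = 25/16, F'(19/4) = 19/2, so u₂ = (19/4) - (25/16)/(19/2) = 697/152.

697/152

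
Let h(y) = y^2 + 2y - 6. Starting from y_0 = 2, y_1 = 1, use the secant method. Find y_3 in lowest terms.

38/23

h(2) = 2, h(1) = -3. y_2 = 1 - (-3)·(1 - 2)/((-3) - 2) = 8/5.
h(1) = -3, h(8/5) = -6/25. y_3 = (8/5) - (-6/25)·((8/5) - 1)/((-6/25) - (-3)) = 38/23.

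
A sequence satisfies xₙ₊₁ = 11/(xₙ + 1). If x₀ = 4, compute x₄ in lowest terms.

781/247

x₁ = 11/(4 + 1) = 11/5.
x₂ = 11/(11/5 + 1) = 55/16.
x₃ = 11/(55/16 + 1) = 176/71.
x₄ = 11/(176/71 + 1) = 781/247.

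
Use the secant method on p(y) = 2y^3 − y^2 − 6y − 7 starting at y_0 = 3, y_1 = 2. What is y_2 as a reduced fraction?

p(3) = 20, p(2) = −7. y_2 = 2 − (−7)·(2 − 3)/((−7) − 20) = 61/27.

61/27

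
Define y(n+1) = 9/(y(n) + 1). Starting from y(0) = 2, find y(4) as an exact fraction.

117/49

y(1) = 9/(2 + 1) = 3.
y(2) = 9/(3 + 1) = 9/4.
y(3) = 9/(9/4 + 1) = 36/13.
y(4) = 9/(36/13 + 1) = 117/49.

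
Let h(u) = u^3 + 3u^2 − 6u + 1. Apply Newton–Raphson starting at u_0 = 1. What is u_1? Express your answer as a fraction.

4/3

h'(u) = 3u^2 + 6u − 6.
h(1) = −1, h'(1) = 3, so u_1 = 1 − (−1)/3 = 4/3.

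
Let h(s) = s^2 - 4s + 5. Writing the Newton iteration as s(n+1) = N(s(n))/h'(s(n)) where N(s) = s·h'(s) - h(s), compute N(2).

-1

h'(s) = 2s - 4.
N(s) = s·h'(s) - h(s) = s·(2s - 4) - (s^2 - 4s + 5) = s^2 - 5.
N(2) = -1.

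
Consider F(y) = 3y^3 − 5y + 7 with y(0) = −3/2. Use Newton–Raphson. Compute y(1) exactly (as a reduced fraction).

−109/61

F'(y) = 9y^2 − 5.
F(−3/2) = 35/8, F'(−3/2) = 61/4, so y(1) = (−3/2) − (35/8)/(61/4) = −109/61.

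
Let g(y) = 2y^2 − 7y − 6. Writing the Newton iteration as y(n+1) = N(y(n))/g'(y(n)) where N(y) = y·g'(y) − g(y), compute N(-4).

38

g'(y) = 4y − 7.
N(y) = y·g'(y) − g(y) = y·(4y − 7) − (2y^2 − 7y − 6) = 2y^2 + 6.
N(-4) = 38.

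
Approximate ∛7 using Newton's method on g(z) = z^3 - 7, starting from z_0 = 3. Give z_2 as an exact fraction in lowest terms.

g'(z) = 3z^2.
g(3) = 20, g'(3) = 27, so z_1 = 3 - 20/27 = 61/27.
g(61/27) = 89200/19683, g'(61/27) = 3721/243, so z_2 = (61/27) - (89200/19683)/(3721/243) = 591743/301401.

591743/301401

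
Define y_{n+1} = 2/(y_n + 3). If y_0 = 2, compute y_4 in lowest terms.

y_1 = 2/(2 + 3) = 2/5.
y_2 = 2/(2/5 + 3) = 10/17.
y_3 = 2/(10/17 + 3) = 34/61.
y_4 = 2/(34/61 + 3) = 122/217.

122/217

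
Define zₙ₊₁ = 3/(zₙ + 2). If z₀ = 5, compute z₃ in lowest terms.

51/55

z₁ = 3/(5 + 2) = 3/7.
z₂ = 3/(3/7 + 2) = 21/17.
z₃ = 3/(21/17 + 2) = 51/55.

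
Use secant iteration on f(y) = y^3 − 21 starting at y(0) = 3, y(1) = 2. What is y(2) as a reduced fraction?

f(3) = 6, f(2) = −13. y(2) = 2 − (−13)·(2 − 3)/((−13) − 6) = 51/19.

51/19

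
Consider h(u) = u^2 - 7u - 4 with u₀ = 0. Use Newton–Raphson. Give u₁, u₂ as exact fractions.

u₁ = -4/7, u₂ = -212/399

h'(u) = 2u - 7.
h(0) = -4, h'(0) = -7, so u₁ = 0 - (-4)/(-7) = -4/7.
h(-4/7) = 16/49, h'(-4/7) = -57/7, so u₂ = (-4/7) - (16/49)/(-57/7) = -212/399.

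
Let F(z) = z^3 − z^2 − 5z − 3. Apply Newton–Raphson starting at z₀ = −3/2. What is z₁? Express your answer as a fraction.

F'(z) = 3z^2 − 2z − 5.
F(−3/2) = −9/8, F'(−3/2) = 19/4, so z₁ = (−3/2) − (−9/8)/(19/4) = −24/19.

−24/19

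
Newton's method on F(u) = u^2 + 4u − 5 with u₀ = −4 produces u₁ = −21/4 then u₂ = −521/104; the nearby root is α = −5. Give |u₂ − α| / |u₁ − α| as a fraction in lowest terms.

1/26

u₁ − α = −21/4 − (−5) = −21/4 + 5 = −1/4, so |u₁ − α| = 1/4.
u₂ − α = −521/104 − (−5) = −521/104 + 5 = −1/104, so |u₂ − α| = 1/104.
Ratio = (1/104) / (1/4) = 1/26.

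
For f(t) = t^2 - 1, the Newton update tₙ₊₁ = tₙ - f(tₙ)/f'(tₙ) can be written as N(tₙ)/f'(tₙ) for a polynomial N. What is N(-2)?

f'(t) = 2t.
N(t) = t·f'(t) - f(t) = t·(2t) - (t^2 - 1) = t^2 + 1.
N(-2) = 5.

5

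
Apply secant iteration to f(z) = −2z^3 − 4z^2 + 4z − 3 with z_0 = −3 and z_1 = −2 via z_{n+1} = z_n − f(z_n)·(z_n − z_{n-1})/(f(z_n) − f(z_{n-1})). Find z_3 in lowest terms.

f(−3) = 3, f(−2) = −11. z_2 = (−2) − (−11)·((−2) − (−3))/((−11) − 3) = −39/14.
f(−2) = −11, f(−39/14) = −2673/1372. z_3 = (−39/14) − (−2673/1372)·((−39/14) − (−2))/((−2673/1372) − (−11)) = −3336/1129.

−3336/1129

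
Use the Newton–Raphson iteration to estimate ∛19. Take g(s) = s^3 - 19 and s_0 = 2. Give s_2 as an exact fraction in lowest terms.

g'(s) = 3s^2.
g(2) = -11, g'(2) = 12, so s_1 = 2 - (-11)/12 = 35/12.
g(35/12) = 10043/1728, g'(35/12) = 1225/48, so s_2 = (35/12) - (10043/1728)/(1225/48) = 59291/22050.

59291/22050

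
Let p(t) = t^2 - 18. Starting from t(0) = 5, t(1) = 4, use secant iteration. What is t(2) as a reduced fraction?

p(5) = 7, p(4) = -2. t(2) = 4 - (-2)·(4 - 5)/((-2) - 7) = 38/9.

38/9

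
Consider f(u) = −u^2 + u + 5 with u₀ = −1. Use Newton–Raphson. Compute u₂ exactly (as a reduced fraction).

−9/5

f'(u) = −2u + 1.
f(−1) = 3, f'(−1) = 3, so u₁ = (−1) − 3/3 = −2.
f(−2) = −1, f'(−2) = 5, so u₂ = (−2) − (−1)/5 = −9/5.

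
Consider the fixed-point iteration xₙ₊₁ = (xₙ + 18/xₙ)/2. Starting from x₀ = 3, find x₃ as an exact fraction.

x₁ = (3 + 18/3)/2 = 9/2.
x₂ = (9/2 + 18/(9/2))/2 = 17/4.
x₃ = (17/4 + 18/(17/4))/2 = 577/136.

577/136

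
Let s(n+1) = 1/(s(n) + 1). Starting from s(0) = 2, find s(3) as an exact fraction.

s(1) = 1/(2 + 1) = 1/3.
s(2) = 1/(1/3 + 1) = 3/4.
s(3) = 1/(3/4 + 1) = 4/7.

4/7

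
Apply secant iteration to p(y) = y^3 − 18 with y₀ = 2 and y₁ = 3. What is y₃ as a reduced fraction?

p(2) = −10, p(3) = 9. y₂ = 3 − 9·(3 − 2)/(9 − (−10)) = 48/19.
p(3) = 9, p(48/19) = −12870/6859. y₃ = (48/19) − (−12870/6859)·((48/19) − 3)/((−12870/6859) − 9) = 2402/921.

2402/921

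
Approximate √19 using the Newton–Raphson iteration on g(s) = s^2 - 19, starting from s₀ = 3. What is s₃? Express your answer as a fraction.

268753/61656

g'(s) = 2s.
g(3) = -10, g'(3) = 6, so s₁ = 3 - (-10)/6 = 14/3.
g(14/3) = 25/9, g'(14/3) = 28/3, so s₂ = (14/3) - (25/9)/(28/3) = 367/84.
g(367/84) = 625/7056, g'(367/84) = 367/42, so s₃ = (367/84) - (625/7056)/(367/42) = 268753/61656.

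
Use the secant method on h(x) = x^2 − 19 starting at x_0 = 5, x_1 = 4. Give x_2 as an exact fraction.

13/3

h(5) = 6, h(4) = −3. x_2 = 4 − (−3)·(4 − 5)/((−3) − 6) = 13/3.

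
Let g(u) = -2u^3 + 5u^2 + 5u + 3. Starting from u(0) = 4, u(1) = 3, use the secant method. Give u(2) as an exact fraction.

g(4) = -25, g(3) = 9. u(2) = 3 - 9·(3 - 4)/(9 - (-25)) = 111/34.

111/34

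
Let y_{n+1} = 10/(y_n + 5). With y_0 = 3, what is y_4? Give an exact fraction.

y_1 = 10/(3 + 5) = 5/4.
y_2 = 10/(5/4 + 5) = 8/5.
y_3 = 10/(8/5 + 5) = 50/33.
y_4 = 10/(50/33 + 5) = 66/43.

66/43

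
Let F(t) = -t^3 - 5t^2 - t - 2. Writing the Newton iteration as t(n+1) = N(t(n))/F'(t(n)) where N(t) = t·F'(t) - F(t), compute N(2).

F'(t) = -3t^2 - 10t - 1.
N(t) = t·F'(t) - F(t) = t·(-3t^2 - 10t - 1) - (-t^3 - 5t^2 - t - 2) = -2t^3 - 5t^2 + 2.
N(2) = -34.

-34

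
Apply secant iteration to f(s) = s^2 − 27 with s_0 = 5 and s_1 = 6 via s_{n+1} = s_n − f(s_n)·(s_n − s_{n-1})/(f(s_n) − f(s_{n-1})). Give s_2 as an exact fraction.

57/11

f(5) = −2, f(6) = 9. s_2 = 6 − 9·(6 − 5)/(9 − (−2)) = 57/11.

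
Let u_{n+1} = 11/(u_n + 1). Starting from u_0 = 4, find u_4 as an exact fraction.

781/247

u_1 = 11/(4 + 1) = 11/5.
u_2 = 11/(11/5 + 1) = 55/16.
u_3 = 11/(55/16 + 1) = 176/71.
u_4 = 11/(176/71 + 1) = 781/247.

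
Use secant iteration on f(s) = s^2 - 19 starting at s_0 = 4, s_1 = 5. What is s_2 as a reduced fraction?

f(4) = -3, f(5) = 6. s_2 = 5 - 6·(5 - 4)/(6 - (-3)) = 13/3.

13/3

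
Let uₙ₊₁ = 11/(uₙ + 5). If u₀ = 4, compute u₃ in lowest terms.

u₁ = 11/(4 + 5) = 11/9.
u₂ = 11/(11/9 + 5) = 99/56.
u₃ = 11/(99/56 + 5) = 616/379.

616/379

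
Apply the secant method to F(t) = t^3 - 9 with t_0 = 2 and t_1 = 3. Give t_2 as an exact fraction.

F(2) = -1, F(3) = 18. t_2 = 3 - 18·(3 - 2)/(18 - (-1)) = 39/19.

39/19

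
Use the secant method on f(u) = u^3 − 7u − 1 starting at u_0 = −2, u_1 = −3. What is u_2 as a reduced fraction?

f(−2) = 5, f(−3) = −7. u_2 = (−3) − (−7)·((−3) − (−2))/((−7) − 5) = −29/12.

−29/12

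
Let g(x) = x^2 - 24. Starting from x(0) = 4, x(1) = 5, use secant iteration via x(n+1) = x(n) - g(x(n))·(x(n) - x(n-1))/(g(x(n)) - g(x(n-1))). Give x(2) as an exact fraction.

44/9

g(4) = -8, g(5) = 1. x(2) = 5 - 1·(5 - 4)/(1 - (-8)) = 44/9.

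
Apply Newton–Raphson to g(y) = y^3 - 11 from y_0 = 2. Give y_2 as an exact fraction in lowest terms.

1081/486

g'(y) = 3y^2.
g(2) = -3, g'(2) = 12, so y_1 = 2 - (-3)/12 = 9/4.
g(9/4) = 25/64, g'(9/4) = 243/16, so y_2 = (9/4) - (25/64)/(243/16) = 1081/486.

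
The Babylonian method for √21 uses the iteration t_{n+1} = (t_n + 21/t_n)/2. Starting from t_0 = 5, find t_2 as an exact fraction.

527/115

t_1 = (5 + 21/5)/2 = 23/5.
t_2 = (23/5 + 21/(23/5))/2 = 527/115.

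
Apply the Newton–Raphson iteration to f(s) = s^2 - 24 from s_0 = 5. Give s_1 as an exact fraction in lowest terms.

49/10

f'(s) = 2s.
f(5) = 1, f'(5) = 10, so s_1 = 5 - 1/10 = 49/10.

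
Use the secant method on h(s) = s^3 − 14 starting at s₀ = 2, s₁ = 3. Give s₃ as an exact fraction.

18386/7693

h(2) = −6, h(3) = 13. s₂ = 3 − 13·(3 − 2)/(13 − (−6)) = 44/19.
h(3) = 13, h(44/19) = −10842/6859. s₃ = (44/19) − (−10842/6859)·((44/19) − 3)/((−10842/6859) − 13) = 18386/7693.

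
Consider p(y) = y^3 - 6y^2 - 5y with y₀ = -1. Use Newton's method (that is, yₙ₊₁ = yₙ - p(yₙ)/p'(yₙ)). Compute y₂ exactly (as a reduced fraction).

p'(y) = 3y^2 - 12y - 5.
p(-1) = -2, p'(-1) = 10, so y₁ = (-1) - (-2)/10 = -4/5.
p(-4/5) = -44/125, p'(-4/5) = 163/25, so y₂ = (-4/5) - (-44/125)/(163/25) = -608/815.

-608/815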